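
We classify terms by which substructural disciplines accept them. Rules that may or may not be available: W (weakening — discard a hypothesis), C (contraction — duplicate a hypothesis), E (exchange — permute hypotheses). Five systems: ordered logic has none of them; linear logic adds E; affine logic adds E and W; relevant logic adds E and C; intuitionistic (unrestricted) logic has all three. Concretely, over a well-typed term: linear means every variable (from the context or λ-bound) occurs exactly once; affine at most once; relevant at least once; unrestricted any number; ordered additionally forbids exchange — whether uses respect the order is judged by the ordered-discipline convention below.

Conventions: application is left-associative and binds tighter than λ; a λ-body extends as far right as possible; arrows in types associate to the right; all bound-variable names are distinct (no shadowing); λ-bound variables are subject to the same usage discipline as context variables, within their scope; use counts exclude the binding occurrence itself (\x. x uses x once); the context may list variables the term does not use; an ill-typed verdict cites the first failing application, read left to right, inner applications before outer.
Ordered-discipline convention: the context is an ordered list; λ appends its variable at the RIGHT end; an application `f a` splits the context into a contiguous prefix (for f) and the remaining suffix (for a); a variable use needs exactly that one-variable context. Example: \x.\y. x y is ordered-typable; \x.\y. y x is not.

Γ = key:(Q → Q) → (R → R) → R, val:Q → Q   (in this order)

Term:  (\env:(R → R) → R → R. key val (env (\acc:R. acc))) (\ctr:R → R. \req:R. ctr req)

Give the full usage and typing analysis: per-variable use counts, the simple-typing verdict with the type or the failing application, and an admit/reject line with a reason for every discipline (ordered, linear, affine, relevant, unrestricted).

usage: key: 1×; val: 1×; env (λ-bound): 1×; acc (λ-bound): 1×; ctr (λ-bound): 1×; req (λ-bound): 1×
order of uses: key, val, env, acc, ctr, req
typing: well-typed at R
ordered: ✓, one use each (key, val, env, acc, ctr, req); ordered split holds
linear: ✓, each of key, val, env, acc, ctr, req used exactly once
affine: ✓, no duplicate uses among key, val, env, acc, ctr, req
relevant: ✓, none of key, val, env, acc, ctr, req goes unused
unrestricted: ✓, simply typable at R; W, C, E all held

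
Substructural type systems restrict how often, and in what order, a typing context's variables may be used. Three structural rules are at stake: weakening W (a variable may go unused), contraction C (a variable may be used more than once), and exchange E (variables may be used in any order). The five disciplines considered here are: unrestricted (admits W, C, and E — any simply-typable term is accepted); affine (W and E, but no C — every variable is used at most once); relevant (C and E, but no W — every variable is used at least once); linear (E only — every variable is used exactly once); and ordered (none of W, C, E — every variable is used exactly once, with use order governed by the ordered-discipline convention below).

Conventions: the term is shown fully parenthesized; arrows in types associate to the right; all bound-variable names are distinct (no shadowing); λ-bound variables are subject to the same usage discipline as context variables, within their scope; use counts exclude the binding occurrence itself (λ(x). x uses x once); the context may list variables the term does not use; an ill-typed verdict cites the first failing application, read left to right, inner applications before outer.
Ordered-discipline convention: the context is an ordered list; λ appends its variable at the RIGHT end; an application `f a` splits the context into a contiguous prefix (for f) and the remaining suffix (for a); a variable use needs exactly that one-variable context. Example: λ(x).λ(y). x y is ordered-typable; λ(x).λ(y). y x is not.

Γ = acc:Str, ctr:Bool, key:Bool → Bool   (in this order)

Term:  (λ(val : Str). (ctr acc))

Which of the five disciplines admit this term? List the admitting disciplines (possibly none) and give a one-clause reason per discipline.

admitted by: none
usage: acc: 1×; ctr: 1×; key: 0×; val (λ-bound): 0×
order of uses: ctr, acc
typing: ill-typed: applying a non-function (Bool)
ordered: ✗, fails simple typing
linear: ✗, a type mismatch blocks all five
affine: ✗, the type mismatch rejects it
relevant: ✗, not simply typable
unrestricted: ✗, fails simple typing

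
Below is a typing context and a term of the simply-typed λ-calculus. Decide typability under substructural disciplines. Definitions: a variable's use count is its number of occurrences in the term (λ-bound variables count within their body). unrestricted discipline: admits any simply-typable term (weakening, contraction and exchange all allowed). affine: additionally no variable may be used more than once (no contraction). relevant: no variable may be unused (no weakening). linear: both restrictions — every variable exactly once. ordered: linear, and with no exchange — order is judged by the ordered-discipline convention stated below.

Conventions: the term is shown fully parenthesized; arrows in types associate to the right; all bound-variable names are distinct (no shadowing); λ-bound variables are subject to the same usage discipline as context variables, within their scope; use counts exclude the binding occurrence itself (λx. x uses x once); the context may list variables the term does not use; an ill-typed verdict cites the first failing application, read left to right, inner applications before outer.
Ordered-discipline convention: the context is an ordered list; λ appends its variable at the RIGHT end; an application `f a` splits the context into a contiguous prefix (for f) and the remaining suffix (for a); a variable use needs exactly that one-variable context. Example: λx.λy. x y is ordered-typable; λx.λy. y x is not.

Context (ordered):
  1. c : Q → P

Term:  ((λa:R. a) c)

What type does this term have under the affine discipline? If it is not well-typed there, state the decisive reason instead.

not well-typed under affine — a type mismatch blocks all five
counts: c ×1; a (bound) ×1
left-to-right use order: a, c
typing: ill-typed: argument of type Q → P where R is required
per-discipline verdicts: ordered ✗, linear ✗, affine ✗, relevant ✗, unrestricted ✗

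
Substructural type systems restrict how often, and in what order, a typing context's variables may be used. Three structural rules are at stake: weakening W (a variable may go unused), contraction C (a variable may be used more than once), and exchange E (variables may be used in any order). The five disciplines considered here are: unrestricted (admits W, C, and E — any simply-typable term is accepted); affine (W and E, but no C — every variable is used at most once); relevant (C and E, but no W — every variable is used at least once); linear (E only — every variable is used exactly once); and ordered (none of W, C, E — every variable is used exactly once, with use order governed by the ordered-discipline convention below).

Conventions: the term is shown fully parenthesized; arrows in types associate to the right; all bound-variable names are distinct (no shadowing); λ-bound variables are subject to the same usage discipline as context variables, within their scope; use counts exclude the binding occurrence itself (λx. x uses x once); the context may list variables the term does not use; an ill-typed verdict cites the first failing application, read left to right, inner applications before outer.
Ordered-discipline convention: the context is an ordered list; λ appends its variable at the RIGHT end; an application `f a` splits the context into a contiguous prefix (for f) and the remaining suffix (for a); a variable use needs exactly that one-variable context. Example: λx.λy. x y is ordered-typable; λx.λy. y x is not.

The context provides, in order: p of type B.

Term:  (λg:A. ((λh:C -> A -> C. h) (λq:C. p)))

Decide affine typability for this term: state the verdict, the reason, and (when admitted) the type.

no — fails simple typing
usage: p ×1; g (bound) ×0; h (bound) ×1; q (bound) ×0
uses in reading order: h, p
typing: ill-typed: a function awaiting C -> A -> C gets C -> B
all disciplines: ordered ✗ | linear ✗ | affine ✗ | relevant ✗ | unrestricted ✗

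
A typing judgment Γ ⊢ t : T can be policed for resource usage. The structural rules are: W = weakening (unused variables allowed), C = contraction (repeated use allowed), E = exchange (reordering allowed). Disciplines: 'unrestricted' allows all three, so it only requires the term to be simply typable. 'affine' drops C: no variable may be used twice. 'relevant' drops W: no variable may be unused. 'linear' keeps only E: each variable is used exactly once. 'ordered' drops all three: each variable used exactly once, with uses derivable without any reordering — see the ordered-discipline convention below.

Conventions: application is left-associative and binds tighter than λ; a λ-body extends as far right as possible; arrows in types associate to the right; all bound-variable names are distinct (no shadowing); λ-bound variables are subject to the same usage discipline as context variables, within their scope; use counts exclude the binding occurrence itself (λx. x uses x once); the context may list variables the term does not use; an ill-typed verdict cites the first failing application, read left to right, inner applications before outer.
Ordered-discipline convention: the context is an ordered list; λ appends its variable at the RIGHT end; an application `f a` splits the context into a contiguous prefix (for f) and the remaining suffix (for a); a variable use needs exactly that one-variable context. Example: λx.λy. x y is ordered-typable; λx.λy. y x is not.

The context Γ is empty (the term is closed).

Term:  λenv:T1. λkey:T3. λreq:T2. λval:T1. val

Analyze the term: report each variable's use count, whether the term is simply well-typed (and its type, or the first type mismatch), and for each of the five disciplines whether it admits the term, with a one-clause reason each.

usage: env [bound]: 0×, key [bound]: 0×, req [bound]: 0×, val [bound]: 1×
left-to-right use order: val
typing: well-typed — term : T1 → T3 → T2 → T1 → T1
ordered: ✗, needs weakening: env, key, req unused
linear: ✗, needs weakening: env, key, req unused
affine: ✓, none of env, key, req, val used more than once
relevant: ✗, needs weakening: env, key, req unused
unrestricted: ✓, type-checks (T1 → T3 → T2 → T1 → T1) and nothing is barred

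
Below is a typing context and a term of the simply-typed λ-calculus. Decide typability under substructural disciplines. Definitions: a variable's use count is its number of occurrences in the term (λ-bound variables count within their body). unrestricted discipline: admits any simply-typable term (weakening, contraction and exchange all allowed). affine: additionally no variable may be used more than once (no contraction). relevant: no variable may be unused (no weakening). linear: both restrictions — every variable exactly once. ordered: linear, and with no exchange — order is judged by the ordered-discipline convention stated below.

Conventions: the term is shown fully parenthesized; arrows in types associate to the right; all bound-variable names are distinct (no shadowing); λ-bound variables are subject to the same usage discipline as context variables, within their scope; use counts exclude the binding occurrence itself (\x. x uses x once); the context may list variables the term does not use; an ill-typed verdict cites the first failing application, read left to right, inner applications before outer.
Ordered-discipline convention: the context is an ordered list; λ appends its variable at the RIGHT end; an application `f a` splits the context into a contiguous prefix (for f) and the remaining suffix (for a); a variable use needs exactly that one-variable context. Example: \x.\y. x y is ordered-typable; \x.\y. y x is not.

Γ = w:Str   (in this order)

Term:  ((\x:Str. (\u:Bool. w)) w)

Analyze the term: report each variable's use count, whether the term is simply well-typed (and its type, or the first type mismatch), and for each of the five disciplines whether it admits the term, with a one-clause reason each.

counts: w: 2, x [bound]: 0, u [bound]: 0
order of uses: w, w
typing: well-typed at Bool -> Str
ordered: ✗, w ×2 used more than once (contraction); x, u never used (weakening)
linear: ✗, w ×2 used more than once (contraction); x, u never used (weakening)
affine: ✗, w ×2 used more than once (contraction)
relevant: ✗, x, u never used (weakening)
unrestricted: ✓, type-checks (Bool -> Str) and nothing is barred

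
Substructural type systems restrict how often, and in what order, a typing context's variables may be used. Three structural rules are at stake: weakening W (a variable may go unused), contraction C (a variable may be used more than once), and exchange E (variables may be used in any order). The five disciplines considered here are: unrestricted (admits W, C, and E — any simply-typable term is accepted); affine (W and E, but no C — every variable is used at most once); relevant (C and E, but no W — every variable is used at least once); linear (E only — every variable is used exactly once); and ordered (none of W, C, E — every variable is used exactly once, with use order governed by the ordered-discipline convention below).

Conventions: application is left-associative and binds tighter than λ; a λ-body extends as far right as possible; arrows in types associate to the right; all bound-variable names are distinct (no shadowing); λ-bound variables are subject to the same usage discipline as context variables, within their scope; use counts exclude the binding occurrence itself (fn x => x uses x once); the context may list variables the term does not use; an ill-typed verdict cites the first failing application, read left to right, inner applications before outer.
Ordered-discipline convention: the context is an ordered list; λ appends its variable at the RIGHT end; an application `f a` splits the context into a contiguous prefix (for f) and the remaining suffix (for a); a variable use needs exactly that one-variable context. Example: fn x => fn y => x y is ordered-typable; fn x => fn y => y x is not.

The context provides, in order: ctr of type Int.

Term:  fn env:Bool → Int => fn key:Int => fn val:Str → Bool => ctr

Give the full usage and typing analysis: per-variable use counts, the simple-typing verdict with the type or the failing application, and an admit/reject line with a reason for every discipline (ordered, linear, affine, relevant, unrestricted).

variable uses: ctr=1, env (λ-bound)=0, key (λ-bound)=0, val (λ-bound)=0
use order (left to right): ctr
typing: the term checks, with type (Bool → Int) → Int → (Str → Bool) → Int
ordered: ✗ — unused: env, key, val — weakening required
linear: ✗ — unused: env, key, val — weakening required
affine: ✓ — ctr, env, key, val: no repeats, contraction unneeded
relevant: ✗ — unused: env, key, val — weakening required
unrestricted: ✓ — well-typed at (Bool → Int) → Int → (Str → Bool) → Int; no restrictions here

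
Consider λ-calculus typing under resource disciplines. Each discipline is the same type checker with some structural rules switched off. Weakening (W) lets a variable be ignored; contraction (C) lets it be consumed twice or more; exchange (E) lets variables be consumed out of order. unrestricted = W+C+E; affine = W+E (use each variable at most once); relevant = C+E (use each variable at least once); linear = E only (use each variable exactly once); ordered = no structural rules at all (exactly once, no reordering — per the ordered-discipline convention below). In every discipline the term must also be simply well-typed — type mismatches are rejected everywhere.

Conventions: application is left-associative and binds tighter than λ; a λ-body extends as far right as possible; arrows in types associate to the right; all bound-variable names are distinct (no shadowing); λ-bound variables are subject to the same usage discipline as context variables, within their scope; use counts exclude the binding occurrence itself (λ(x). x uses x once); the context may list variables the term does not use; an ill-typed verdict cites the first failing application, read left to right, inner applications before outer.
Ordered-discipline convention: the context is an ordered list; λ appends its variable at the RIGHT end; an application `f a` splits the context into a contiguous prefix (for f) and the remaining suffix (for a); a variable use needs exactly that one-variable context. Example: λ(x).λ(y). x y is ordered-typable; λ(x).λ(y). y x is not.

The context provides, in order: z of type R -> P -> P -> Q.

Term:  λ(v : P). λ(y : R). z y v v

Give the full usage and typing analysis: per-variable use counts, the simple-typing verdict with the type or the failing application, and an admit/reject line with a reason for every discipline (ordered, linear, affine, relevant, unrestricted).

usage: z=1, v (λ-bound)=2, y (λ-bound)=1
uses in reading order: z, y, v, v
typing: the term checks, with type P -> R -> Q
ordered: ✗, repeated use of v ×2
linear: ✗, repeated use of v ×2
affine: ✗, repeated use of v ×2
relevant: ✓, every one of z, v, y appears
unrestricted: ✓, simply typable at P -> R -> Q; W, C, E all held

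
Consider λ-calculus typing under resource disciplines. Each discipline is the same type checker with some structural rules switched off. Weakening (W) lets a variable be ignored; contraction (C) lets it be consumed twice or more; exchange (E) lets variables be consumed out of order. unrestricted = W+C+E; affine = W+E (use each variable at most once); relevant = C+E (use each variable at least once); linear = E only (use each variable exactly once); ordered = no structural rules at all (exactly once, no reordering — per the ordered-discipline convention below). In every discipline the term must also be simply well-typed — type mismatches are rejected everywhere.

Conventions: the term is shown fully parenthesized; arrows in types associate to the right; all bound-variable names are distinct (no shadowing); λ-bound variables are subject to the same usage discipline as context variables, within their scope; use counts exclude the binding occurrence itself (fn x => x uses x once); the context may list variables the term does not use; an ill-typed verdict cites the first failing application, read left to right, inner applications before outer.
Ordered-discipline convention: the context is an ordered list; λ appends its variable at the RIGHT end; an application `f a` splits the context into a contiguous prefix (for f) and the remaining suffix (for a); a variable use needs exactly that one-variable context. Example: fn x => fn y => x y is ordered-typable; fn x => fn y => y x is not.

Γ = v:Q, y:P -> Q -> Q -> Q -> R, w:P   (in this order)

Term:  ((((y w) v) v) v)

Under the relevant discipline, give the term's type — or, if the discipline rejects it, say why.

term : R
use counts: v: 3×, y: 1×, w: 1×
order of uses: y, w, v, v, v
typing: well-typed at R
across the five disciplines: ordered ✗; linear ✗; affine ✗; relevant ✓; unrestricted ✓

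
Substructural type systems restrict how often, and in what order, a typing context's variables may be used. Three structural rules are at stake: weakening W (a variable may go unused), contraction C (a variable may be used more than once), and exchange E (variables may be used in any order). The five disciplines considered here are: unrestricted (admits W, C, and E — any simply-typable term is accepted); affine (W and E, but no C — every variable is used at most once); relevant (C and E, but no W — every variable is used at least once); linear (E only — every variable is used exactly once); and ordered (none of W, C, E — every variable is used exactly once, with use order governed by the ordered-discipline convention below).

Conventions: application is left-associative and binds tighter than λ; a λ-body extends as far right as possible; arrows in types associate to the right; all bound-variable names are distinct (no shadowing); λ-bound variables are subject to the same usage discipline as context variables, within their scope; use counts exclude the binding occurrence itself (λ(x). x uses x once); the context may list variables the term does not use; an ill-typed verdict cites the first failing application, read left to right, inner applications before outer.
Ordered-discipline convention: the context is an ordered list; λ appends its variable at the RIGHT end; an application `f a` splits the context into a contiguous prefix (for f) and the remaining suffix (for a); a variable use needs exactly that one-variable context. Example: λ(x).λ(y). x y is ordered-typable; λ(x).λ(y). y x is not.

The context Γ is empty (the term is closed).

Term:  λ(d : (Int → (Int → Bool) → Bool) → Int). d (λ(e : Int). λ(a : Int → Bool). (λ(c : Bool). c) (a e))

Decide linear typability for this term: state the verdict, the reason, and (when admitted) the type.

yes — d, e, a, c: one use apiece; term : ((Int → (Int → Bool) → Bool) → Int) → Int
counts: d (λ-bound): 1, e (λ-bound): 1, a (λ-bound): 1, c (λ-bound): 1
left-to-right use order: d, c, a, e
typing: the term checks, with type ((Int → (Int → Bool) → Bool) → Int) → Int
across the five disciplines: ordered ✗, linear ✓, affine ✓, relevant ✓, unrestricted ✓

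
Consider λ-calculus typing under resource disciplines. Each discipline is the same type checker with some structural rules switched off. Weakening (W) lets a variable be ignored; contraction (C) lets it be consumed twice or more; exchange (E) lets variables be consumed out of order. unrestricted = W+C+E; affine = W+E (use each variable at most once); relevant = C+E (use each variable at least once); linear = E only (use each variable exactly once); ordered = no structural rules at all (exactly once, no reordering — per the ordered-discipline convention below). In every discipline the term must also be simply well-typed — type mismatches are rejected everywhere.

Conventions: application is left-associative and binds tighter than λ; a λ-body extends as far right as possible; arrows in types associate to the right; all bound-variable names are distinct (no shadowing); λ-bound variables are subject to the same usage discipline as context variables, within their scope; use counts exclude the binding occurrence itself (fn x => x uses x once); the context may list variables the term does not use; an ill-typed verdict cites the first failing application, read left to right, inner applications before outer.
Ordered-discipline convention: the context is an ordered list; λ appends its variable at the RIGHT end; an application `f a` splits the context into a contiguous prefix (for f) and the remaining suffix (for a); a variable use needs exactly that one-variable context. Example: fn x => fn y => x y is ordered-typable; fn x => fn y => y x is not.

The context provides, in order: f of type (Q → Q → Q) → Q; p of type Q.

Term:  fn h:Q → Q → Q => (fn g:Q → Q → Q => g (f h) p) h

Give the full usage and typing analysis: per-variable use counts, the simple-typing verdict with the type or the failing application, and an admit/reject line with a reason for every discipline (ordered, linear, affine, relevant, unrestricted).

counts: f=1; p=1; h (λ-bound)=2; g (λ-bound)=1
left-to-right use order: g, f, h, p, h
typing: ✓ — (Q → Q → Q) → Q
ordered: ✗, h ×2 used more than once (contraction)
linear: ✗, h ×2 used more than once (contraction)
affine: ✗, h ×2 used more than once (contraction)
relevant: ✓, none of f, p, h, g goes unused
unrestricted: ✓, simply typable at (Q → Q → Q) → Q; W, C, E all held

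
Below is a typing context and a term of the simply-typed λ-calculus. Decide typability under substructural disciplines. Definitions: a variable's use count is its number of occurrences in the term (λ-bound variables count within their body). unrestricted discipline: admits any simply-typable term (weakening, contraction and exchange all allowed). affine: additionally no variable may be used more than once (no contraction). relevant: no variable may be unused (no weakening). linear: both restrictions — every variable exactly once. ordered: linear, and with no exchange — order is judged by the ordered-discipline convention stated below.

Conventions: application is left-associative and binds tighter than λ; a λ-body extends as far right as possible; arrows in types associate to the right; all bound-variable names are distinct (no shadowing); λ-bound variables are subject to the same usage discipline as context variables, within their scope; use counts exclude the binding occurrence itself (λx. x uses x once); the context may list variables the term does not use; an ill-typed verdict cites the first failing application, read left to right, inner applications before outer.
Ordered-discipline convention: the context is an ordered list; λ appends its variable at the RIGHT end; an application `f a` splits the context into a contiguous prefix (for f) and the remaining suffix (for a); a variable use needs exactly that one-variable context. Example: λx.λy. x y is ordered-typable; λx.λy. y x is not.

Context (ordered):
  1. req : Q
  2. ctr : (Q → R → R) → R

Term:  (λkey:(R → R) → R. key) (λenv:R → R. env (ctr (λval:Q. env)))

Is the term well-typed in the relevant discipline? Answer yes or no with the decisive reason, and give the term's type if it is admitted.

no — req, val left unused
counts: req: 0, ctr: 1, key (λ-bound): 1, env (λ-bound): 2, val (λ-bound): 0
left-to-right use order: key, env, ctr, env
typing: the term checks, with type (R → R) → R
all disciplines: ordered ✗ · linear ✗ · affine ✗ · relevant ✗ · unrestricted ✓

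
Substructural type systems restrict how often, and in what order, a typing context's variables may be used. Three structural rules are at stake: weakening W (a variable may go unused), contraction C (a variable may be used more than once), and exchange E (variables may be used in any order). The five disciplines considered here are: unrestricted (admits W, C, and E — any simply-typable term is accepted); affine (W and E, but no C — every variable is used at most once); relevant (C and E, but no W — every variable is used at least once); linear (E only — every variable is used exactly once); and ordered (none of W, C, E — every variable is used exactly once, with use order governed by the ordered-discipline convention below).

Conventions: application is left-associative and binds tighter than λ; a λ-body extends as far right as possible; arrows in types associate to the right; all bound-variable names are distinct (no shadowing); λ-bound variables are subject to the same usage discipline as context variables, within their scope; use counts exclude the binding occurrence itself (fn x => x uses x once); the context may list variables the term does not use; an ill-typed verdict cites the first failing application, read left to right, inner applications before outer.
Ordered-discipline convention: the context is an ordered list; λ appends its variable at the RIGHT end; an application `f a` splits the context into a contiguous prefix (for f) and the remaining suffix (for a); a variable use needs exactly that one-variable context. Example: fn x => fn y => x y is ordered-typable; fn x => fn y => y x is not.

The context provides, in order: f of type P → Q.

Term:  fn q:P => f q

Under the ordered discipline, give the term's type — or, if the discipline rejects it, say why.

term : P → Q
counts: f ×1; q (bound) ×1
use order (left to right): f, q
typing: the term checks, with type P → Q
per-discipline verdicts: ordered ✓, linear ✓, affine ✓, relevant ✓, unrestricted ✓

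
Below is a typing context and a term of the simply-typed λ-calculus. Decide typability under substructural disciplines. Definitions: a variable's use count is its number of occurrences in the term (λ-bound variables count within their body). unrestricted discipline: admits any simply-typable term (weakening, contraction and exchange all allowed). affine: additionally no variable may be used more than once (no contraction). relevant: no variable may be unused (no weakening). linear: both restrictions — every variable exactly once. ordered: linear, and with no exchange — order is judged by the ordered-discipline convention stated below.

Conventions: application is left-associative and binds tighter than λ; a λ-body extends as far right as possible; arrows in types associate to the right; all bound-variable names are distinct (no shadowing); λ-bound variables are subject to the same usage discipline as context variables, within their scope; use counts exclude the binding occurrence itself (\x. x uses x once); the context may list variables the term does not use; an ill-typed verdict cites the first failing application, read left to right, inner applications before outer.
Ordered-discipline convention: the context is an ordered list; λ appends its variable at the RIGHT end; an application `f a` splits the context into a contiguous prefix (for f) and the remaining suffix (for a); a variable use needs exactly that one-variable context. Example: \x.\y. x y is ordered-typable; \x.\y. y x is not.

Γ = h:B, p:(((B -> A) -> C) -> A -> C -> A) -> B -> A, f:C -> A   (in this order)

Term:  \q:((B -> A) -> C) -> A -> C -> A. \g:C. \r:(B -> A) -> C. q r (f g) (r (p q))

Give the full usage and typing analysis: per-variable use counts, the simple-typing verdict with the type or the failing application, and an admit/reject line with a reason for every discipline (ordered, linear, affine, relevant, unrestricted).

usage: h=0; p=1; f=1; q [bound]=2; g [bound]=1; r [bound]=2
use order (left to right): q, r, f, g, r, p, q
typing: well-typed at (((B -> A) -> C) -> A -> C -> A) -> C -> ((B -> A) -> C) -> A
ordered: ✗ — repeated use of q ×2, r ×2; h left unused
linear: ✗ — repeated use of q ×2, r ×2; h left unused
affine: ✗ — repeated use of q ×2, r ×2
relevant: ✗ — h left unused
unrestricted: ✓ — well-typed at (((B -> A) -> C) -> A -> C -> A) -> C -> ((B -> A) -> C) -> A; no restrictions here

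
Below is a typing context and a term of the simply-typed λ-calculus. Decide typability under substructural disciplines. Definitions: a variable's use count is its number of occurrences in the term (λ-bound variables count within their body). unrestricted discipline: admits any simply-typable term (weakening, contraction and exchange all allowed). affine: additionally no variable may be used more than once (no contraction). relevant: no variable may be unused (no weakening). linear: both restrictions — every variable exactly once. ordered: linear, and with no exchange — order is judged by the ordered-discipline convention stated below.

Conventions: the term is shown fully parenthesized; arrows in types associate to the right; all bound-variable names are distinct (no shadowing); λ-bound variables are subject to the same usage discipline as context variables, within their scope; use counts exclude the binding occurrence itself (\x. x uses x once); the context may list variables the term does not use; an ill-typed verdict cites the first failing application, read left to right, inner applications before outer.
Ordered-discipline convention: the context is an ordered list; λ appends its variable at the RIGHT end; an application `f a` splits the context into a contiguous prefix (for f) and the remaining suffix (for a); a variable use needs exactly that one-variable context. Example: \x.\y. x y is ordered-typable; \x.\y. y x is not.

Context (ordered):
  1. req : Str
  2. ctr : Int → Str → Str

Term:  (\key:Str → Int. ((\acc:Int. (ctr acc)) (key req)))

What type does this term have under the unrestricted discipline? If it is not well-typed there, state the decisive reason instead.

term : (Str → Int) → Str → Str
usage: req=1, ctr=1, key (λ-bound)=1, acc (λ-bound)=1
use order (left to right): ctr, acc, key, req
typing: well-typed at (Str → Int) → Str → Str
summary: ordered ✗ | linear ✓ | affine ✓ | relevant ✓ | unrestricted ✓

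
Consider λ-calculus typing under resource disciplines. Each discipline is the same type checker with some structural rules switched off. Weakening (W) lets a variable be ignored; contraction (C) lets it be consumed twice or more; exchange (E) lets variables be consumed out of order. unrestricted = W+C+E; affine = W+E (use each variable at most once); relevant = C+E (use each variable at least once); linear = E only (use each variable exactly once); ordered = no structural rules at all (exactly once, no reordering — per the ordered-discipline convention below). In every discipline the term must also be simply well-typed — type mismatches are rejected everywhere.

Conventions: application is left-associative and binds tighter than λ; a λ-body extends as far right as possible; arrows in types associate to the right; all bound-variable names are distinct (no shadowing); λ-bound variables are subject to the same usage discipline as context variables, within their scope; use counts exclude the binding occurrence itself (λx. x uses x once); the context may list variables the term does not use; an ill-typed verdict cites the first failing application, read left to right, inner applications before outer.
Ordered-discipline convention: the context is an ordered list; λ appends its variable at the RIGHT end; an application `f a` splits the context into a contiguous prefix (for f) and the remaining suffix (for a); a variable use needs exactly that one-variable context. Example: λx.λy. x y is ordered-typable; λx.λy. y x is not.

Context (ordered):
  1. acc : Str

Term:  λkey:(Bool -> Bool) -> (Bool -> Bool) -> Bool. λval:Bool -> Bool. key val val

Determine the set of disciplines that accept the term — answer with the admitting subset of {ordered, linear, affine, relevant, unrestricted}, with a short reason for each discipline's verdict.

admitted in: unrestricted
usage: acc ×0, key (bound) ×1, val (bound) ×2
order of uses: key, val, val
typing: the term checks, with type ((Bool -> Bool) -> (Bool -> Bool) -> Bool) -> (Bool -> Bool) -> Bool
ordered ✗ (val ×2 used more than once (contraction); acc left unused)
linear ✗ (val ×2 used more than once (contraction); acc left unused)
affine ✗ (val ×2 used more than once (contraction))
relevant ✗ (acc left unused)
unrestricted ✓ (type-checks (((Bool -> Bool) -> (Bool -> Bool) -> Bool) -> (Bool -> Bool) -> Bool) and nothing is barred)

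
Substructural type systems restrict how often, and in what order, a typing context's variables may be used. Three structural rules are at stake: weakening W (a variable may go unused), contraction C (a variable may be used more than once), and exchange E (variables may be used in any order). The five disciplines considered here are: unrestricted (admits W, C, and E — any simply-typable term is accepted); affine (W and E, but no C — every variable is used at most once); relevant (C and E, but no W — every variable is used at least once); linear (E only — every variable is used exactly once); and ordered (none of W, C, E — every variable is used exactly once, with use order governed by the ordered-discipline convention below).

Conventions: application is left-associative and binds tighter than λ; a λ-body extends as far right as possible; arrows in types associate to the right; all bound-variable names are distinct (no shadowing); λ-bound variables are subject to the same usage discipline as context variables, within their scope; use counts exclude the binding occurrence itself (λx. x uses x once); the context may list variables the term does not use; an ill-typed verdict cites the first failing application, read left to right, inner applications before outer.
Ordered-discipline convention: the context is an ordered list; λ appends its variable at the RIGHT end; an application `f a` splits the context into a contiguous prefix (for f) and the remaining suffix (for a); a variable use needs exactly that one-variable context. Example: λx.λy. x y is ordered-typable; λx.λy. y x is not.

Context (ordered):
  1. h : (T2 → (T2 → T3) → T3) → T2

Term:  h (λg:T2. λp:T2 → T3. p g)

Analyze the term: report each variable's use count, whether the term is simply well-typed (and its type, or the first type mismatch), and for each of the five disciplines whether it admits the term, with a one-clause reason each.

variable uses: h: 1×, g (bound): 1×, p (bound): 1×
order of uses: h, p, g
typing: ✓ — T2
ordered: ✗ — no ordered split (uses run h, p, g)
linear: ✓ — h, g, p: one use apiece
affine: ✓ — none of h, g, p used more than once
relevant: ✓ — every one of h, g, p appears
unrestricted: ✓ — simply typable at T2; W, C, E all held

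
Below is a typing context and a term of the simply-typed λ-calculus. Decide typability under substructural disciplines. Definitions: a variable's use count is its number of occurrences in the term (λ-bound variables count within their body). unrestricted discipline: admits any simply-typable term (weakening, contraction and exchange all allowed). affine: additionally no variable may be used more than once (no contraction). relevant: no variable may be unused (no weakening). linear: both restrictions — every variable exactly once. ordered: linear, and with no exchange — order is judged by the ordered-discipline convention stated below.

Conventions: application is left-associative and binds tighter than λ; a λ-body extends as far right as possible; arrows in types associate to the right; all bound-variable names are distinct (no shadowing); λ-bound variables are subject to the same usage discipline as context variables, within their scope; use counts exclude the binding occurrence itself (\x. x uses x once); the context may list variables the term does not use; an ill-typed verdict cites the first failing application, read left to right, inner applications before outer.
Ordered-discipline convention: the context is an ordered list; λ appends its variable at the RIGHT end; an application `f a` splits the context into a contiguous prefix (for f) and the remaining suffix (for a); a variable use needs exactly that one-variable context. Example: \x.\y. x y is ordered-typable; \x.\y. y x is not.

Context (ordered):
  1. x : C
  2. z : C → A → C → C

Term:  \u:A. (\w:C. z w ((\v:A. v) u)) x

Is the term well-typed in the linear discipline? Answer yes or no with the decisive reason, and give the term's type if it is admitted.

yes — exactly-once usage across x, z, u, w, v; term : A → C → C
use counts: x: 1; z: 1; u [bound]: 1; w [bound]: 1; v [bound]: 1
uses in reading order: z, w, v, u, x
typing: the term checks, with type A → C → C
across the five disciplines: ordered ✗, linear ✓, affine ✓, relevant ✓, unrestricted ✓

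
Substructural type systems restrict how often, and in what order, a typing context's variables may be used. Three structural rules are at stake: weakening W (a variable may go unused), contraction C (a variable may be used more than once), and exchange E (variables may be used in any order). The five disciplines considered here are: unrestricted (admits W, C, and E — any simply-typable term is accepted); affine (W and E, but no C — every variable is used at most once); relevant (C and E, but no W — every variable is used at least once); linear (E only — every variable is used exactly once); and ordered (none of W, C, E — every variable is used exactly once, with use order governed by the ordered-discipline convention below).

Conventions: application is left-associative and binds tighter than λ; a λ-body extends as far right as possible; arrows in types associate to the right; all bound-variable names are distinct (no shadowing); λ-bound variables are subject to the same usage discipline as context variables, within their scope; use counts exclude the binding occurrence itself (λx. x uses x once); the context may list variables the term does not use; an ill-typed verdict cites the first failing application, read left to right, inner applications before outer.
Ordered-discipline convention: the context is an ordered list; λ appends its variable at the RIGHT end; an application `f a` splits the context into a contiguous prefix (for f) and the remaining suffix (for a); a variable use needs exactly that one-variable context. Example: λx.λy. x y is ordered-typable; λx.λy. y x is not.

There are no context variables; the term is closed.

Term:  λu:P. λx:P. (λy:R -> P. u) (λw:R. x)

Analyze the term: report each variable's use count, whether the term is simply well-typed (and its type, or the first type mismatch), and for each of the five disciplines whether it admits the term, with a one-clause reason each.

usage: u [bound]=1, x [bound]=1, y [bound]=0, w [bound]=0
uses in reading order: u, x
typing: ✓ — P -> P -> P
ordered ✗ (y, w left unused)
linear ✗ (y, w left unused)
affine ✓ (no duplicate uses among u, x, y, w)
relevant ✗ (y, w left unused)
unrestricted ✓ (well-typed at P -> P -> P; no restrictions here)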